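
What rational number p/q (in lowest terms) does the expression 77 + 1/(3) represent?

232/3

Build up convergents one term at a time:
a_0 = 77: 77/1
a_1 = 3: 232/3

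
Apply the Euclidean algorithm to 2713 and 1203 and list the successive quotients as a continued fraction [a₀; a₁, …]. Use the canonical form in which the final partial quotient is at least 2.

[2; 3, 1, 11, 3, 1, 1, 3]

⌊2713/1203⌋ = 2, remainder 307
⌊1203/307⌋ = 3, remainder 282
⌊307/282⌋ = 1, remainder 25
⌊282/25⌋ = 11, remainder 7
⌊25/7⌋ = 3, remainder 4
⌊7/4⌋ = 1, remainder 3
⌊4/3⌋ = 1, remainder 1
⌊3/1⌋ = 3, remainder 0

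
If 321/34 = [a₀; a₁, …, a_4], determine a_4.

Run the Euclidean algorithm, recording each quotient:
⌊321/34⌋ = 9, remainder 15
⌊34/15⌋ = 2, remainder 4
⌊15/4⌋ = 3, remainder 3
⌊4/3⌋ = 1, remainder 1
⌊3/1⌋ = 3, remainder 0

3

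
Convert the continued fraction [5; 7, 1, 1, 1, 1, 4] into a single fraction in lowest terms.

898/175

a_0 = 5: 5/1
a_1 = 7: 36/7
a_2 = 1: 41/8
a_3 = 1: 77/15
a_4 = 1: 118/23
a_5 = 1: 195/38
a_6 = 4: 898/175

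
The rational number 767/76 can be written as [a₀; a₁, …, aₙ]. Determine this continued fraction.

767 = 10·76 + 7, so a_0 = 10
76 = 10·7 + 6, so a_1 = 10
7 = 1·6 + 1, so a_2 = 1
6 = 6·1 + 0, so a_3 = 6

[10; 10, 1, 6]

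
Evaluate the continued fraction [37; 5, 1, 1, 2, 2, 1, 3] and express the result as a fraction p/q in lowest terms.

13087/352

Start with 3.
1 + 1/(3/1) = 1 + 1/3 = 4/3
2 + 1/(4/3) = 2 + 3/4 = 11/4
2 + 1/(11/4) = 2 + 4/11 = 26/11
1 + 1/(26/11) = 1 + 11/26 = 37/26
1 + 1/(37/26) = 1 + 26/37 = 63/37
5 + 1/(63/37) = 5 + 37/63 = 352/63
37 + 1/(352/63) = 37 + 63/352 = 13087/352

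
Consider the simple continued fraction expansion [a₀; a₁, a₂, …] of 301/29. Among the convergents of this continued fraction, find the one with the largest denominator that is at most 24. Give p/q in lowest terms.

List convergents until the denominator exceeds the bound:
a_0 = 10: 10/1  (≤ bound)
a_1 = 2: 21/2  (≤ bound)
a_2 = 1: 31/3  (≤ bound)
a_3 = 1: 52/5  (≤ bound)
a_4 = 1: 83/8  (≤ bound)
a_5 = 3: 301/29  (> 24, stop)

83/8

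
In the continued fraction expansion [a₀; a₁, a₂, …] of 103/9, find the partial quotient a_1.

2

Apply division with remainder until the remainder is 0:
103 ÷ 9 → quotient 11, remainder 4
9 ÷ 4 → quotient 2, remainder 1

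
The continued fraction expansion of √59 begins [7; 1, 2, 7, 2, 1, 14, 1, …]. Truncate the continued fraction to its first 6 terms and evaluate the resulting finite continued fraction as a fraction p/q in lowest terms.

Start with 1.
2 + 1/(1/1) = 2 + 1/1 = 3/1
7 + 1/(3/1) = 7 + 1/3 = 22/3
2 + 1/(22/3) = 2 + 3/22 = 47/22
1 + 1/(47/22) = 1 + 22/47 = 69/47
7 + 1/(69/47) = 7 + 47/69 = 530/69

530/69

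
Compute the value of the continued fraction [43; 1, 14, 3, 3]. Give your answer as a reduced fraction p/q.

6722/153

Collapse the nested fraction from the inside out:
Start with 3.
3 + 1/(3/1) = 3 + 1/3 = 10/3
14 + 1/(10/3) = 14 + 3/10 = 143/10
1 + 1/(143/10) = 1 + 10/143 = 153/143
43 + 1/(153/143) = 43 + 143/153 = 6722/153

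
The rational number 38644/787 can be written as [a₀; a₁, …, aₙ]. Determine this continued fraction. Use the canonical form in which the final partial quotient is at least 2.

[49; 9, 1, 2, 1, 1, 11]

38644 ÷ 787 → quotient 49, remainder 81
787 ÷ 81 → quotient 9, remainder 58
81 ÷ 58 → quotient 1, remainder 23
58 ÷ 23 → quotient 2, remainder 12
23 ÷ 12 → quotient 1, remainder 11
12 ÷ 11 → quotient 1, remainder 1
11 ÷ 1 → quotient 11, remainder 0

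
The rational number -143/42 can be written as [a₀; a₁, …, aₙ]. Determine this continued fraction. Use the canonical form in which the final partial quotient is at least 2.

⌊-143/42⌋ = -4, remainder 25
⌊42/25⌋ = 1, remainder 17
⌊25/17⌋ = 1, remainder 8
⌊17/8⌋ = 2, remainder 1
⌊8/1⌋ = 8, remainder 0

[-4; 1, 1, 2, 8]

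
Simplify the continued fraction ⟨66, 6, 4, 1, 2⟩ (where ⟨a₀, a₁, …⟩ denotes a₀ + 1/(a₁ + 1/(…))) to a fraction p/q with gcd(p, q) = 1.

5756/87

a_0 = 66: 66/1
a_1 = 6: 397/6
a_2 = 4: 1654/25
a_3 = 1: 2051/31
a_4 = 2: 5756/87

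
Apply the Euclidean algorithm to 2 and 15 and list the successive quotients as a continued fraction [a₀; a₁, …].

[0; 7, 2]

2 ÷ 15 → quotient 0, remainder 2
15 ÷ 2 → quotient 7, remainder 1
2 ÷ 1 → quotient 2, remainder 0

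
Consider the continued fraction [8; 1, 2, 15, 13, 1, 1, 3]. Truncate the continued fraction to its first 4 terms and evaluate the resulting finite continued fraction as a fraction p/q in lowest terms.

399/46

Build up convergents one term at a time:
a_0 = 8: 8/1
a_1 = 1: 9/1
a_2 = 2: 26/3
a_3 = 15: 399/46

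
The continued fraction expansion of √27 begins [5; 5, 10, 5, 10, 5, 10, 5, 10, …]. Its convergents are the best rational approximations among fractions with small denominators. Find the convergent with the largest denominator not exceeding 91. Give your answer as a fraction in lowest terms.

265/51

List convergents until the denominator exceeds the bound:
a_0 = 5: 5/1  (≤ bound)
a_1 = 5: 26/5  (≤ bound)
a_2 = 10: 265/51  (≤ bound)
a_3 = 5: 1351/260  (> 91, stop)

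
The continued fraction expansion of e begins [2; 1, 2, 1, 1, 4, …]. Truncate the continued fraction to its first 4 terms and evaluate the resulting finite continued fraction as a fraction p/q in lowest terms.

a_0 = 2: 2/1
a_1 = 1: 3/1
a_2 = 2: 8/3
a_3 = 1: 11/4

11/4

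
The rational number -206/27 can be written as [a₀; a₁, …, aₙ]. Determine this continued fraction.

Apply division with remainder until the remainder is 0:
⌊-206/27⌋ = -8, remainder 10
⌊27/10⌋ = 2, remainder 7
⌊10/7⌋ = 1, remainder 3
⌊7/3⌋ = 2, remainder 1
⌊3/1⌋ = 3, remainder 0

[-8; 2, 1, 2, 3]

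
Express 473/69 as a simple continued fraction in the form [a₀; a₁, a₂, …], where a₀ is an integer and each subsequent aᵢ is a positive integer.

Run the Euclidean algorithm, recording each quotient:
473 = 6·69 + 59, so a_0 = 6
69 = 1·59 + 10, so a_1 = 1
59 = 5·10 + 9, so a_2 = 5
10 = 1·9 + 1, so a_3 = 1
9 = 9·1 + 0, so a_4 = 9

[6; 1, 5, 1, 9]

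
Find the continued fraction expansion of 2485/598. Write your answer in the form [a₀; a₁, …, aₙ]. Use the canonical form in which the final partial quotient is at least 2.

2485 = 4·598 + 93, so a_0 = 4
598 = 6·93 + 40, so a_1 = 6
93 = 2·40 + 13, so a_2 = 2
40 = 3·13 + 1, so a_3 = 3
13 = 13·1 + 0, so a_4 = 13

[4; 6, 2, 3, 13]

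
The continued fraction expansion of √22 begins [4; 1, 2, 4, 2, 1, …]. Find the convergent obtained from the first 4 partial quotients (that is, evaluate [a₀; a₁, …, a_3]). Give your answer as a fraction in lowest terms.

61/13

a_0 = 4: 4/1
a_1 = 1: 5/1
a_2 = 2: 14/3
a_3 = 4: 61/13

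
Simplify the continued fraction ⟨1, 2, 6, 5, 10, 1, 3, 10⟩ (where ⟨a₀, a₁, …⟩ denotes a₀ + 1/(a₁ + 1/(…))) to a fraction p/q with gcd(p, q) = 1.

43997/30080

Start with 10.
3 + 1/(10/1) = 3 + 1/10 = 31/10
1 + 1/(31/10) = 1 + 10/31 = 41/31
10 + 1/(41/31) = 10 + 31/41 = 441/41
5 + 1/(441/41) = 5 + 41/441 = 2246/441
6 + 1/(2246/441) = 6 + 441/2246 = 13917/2246
2 + 1/(13917/2246) = 2 + 2246/13917 = 30080/13917
1 + 1/(30080/13917) = 1 + 13917/30080 = 43997/30080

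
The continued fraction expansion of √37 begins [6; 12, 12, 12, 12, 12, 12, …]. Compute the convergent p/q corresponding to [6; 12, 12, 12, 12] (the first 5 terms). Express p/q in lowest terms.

128766/21169

Start with 12.
12 + 1/(12/1) = 12 + 1/12 = 145/12
12 + 1/(145/12) = 12 + 12/145 = 1752/145
12 + 1/(1752/145) = 12 + 145/1752 = 21169/1752
6 + 1/(21169/1752) = 6 + 1752/21169 = 128766/21169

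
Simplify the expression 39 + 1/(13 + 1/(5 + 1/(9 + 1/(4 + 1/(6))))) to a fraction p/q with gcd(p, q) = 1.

608449/15571

Start with 6.
4 + 1/(6/1) = 4 + 1/6 = 25/6
9 + 1/(25/6) = 9 + 6/25 = 231/25
5 + 1/(231/25) = 5 + 25/231 = 1180/231
13 + 1/(1180/231) = 13 + 231/1180 = 15571/1180
39 + 1/(15571/1180) = 39 + 1180/15571 = 608449/15571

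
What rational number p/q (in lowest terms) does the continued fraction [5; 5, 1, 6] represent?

212/41

Start with 6.
1 + 1/(6/1) = 1 + 1/6 = 7/6
5 + 1/(7/6) = 5 + 6/7 = 41/7
5 + 1/(41/7) = 5 + 7/41 = 212/41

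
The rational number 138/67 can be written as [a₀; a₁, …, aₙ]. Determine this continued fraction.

⌊138/67⌋ = 2, remainder 4
⌊67/4⌋ = 16, remainder 3
⌊4/3⌋ = 1, remainder 1
⌊3/1⌋ = 3, remainder 0

[2; 16, 1, 3]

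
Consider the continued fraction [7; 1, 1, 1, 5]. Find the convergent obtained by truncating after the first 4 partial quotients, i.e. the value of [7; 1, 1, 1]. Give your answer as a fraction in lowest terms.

23/3

Collapse the nested fraction from the inside out:
Start with 1.
1 + 1/(1/1) = 1 + 1/1 = 2/1
1 + 1/(2/1) = 1 + 1/2 = 3/2
7 + 1/(3/2) = 7 + 2/3 = 23/3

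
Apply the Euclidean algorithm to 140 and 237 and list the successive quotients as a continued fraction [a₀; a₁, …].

140 ÷ 237 → quotient 0, remainder 140
237 ÷ 140 → quotient 1, remainder 97
140 ÷ 97 → quotient 1, remainder 43
97 ÷ 43 → quotient 2, remainder 11
43 ÷ 11 → quotient 3, remainder 10
11 ÷ 10 → quotient 1, remainder 1
10 ÷ 1 → quotient 10, remainder 0

[0; 1, 1, 2, 3, 1, 10]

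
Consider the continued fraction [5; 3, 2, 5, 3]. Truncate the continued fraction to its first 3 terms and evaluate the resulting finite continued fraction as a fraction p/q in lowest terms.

37/7

Collapse the nested fraction from the inside out:
Start with 2.
3 + 1/(2/1) = 3 + 1/2 = 7/2
5 + 1/(7/2) = 5 + 2/7 = 37/7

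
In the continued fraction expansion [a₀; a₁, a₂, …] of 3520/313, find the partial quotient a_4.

2

⌊3520/313⌋ = 11, remainder 77
⌊313/77⌋ = 4, remainder 5
⌊77/5⌋ = 15, remainder 2
⌊5/2⌋ = 2, remainder 1
⌊2/1⌋ = 2, remainder 0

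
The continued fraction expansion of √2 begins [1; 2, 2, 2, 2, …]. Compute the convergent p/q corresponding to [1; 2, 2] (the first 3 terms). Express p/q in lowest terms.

Build up convergents one term at a time:
a_0 = 1: 1/1
a_1 = 2: 3/2
a_2 = 2: 7/5

7/5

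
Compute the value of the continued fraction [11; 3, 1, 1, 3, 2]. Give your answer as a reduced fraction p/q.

Starting at the tail and folding back:
Start with 2.
3 + 1/(2/1) = 3 + 1/2 = 7/2
1 + 1/(7/2) = 1 + 2/7 = 9/7
1 + 1/(9/7) = 1 + 7/9 = 16/9
3 + 1/(16/9) = 3 + 9/16 = 57/16
11 + 1/(57/16) = 11 + 16/57 = 643/57

643/57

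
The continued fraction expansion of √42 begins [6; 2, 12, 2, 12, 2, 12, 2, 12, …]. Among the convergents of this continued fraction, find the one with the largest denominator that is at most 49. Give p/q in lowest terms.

List convergents until the denominator exceeds the bound:
a_0 = 6: 6/1  (≤ bound)
a_1 = 2: 13/2  (≤ bound)
a_2 = 12: 162/25  (≤ bound)
a_3 = 2: 337/52  (> 49, stop)

162/25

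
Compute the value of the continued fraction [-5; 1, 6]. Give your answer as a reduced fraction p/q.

-29/7

a_0 = -5: -5/1
a_1 = 1: -4/1
a_2 = 6: -29/7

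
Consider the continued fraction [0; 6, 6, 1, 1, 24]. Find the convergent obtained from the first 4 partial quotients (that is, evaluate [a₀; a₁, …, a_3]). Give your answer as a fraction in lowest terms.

7/43

Build up convergents one term at a time:
a_0 = 0: 0/1
a_1 = 6: 1/6
a_2 = 6: 6/37
a_3 = 1: 7/43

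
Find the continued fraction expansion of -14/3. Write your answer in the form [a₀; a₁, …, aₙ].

⌊-14/3⌋ = -5, remainder 1
⌊3/1⌋ = 3, remainder 0

[-5; 3]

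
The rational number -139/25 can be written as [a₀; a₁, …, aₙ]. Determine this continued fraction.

Apply division with remainder until the remainder is 0:
⌊-139/25⌋ = -6, remainder 11
⌊25/11⌋ = 2, remainder 3
⌊11/3⌋ = 3, remainder 2
⌊3/2⌋ = 1, remainder 1
⌊2/1⌋ = 2, remainder 0

[-6; 2, 3, 1, 2]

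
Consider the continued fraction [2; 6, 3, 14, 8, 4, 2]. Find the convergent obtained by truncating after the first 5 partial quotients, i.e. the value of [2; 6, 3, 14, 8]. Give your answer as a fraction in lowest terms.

a_0 = 2: 2/1
a_1 = 6: 13/6
a_2 = 3: 41/19
a_3 = 14: 587/272
a_4 = 8: 4737/2195

4737/2195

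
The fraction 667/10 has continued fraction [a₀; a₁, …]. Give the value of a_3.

3

Run the Euclidean algorithm, recording each quotient:
667 = 66·10 + 7, so a_0 = 66
10 = 1·7 + 3, so a_1 = 1
7 = 2·3 + 1, so a_2 = 2
3 = 3·1 + 0, so a_3 = 3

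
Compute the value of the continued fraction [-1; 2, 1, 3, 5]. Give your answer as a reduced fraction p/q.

a_0 = -1: -1/1
a_1 = 2: -1/2
a_2 = 1: -2/3
a_3 = 3: -7/11
a_4 = 5: -37/58

-37/58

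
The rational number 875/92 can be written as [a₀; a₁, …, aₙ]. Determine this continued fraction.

[9; 1, 1, 22, 2]

Repeatedly divide and take the remainder:
875 ÷ 92 → quotient 9, remainder 47
92 ÷ 47 → quotient 1, remainder 45
47 ÷ 45 → quotient 1, remainder 2
45 ÷ 2 → quotient 22, remainder 1
2 ÷ 1 → quotient 2, remainder 0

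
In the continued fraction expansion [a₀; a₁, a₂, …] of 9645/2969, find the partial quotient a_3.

2

Run the Euclidean algorithm, recording each quotient:
9645 = 3·2969 + 738, so a_0 = 3
2969 = 4·738 + 17, so a_1 = 4
738 = 43·17 + 7, so a_2 = 43
17 = 2·7 + 3, so a_3 = 2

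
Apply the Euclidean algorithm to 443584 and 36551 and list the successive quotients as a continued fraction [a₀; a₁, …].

[12; 7, 2, 1, 5, 2, 44, 3]

Run the Euclidean algorithm, recording each quotient:
⌊443584/36551⌋ = 12, remainder 4972
⌊36551/4972⌋ = 7, remainder 1747
⌊4972/1747⌋ = 2, remainder 1478
⌊1747/1478⌋ = 1, remainder 269
⌊1478/269⌋ = 5, remainder 133
⌊269/133⌋ = 2, remainder 3
⌊133/3⌋ = 44, remainder 1
⌊3/1⌋ = 3, remainder 0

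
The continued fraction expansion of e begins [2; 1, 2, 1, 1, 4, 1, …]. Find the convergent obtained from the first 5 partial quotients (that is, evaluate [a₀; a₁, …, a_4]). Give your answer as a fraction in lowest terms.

19/7

Start with 1.
1 + 1/(1/1) = 1 + 1/1 = 2/1
2 + 1/(2/1) = 2 + 1/2 = 5/2
1 + 1/(5/2) = 1 + 2/5 = 7/5
2 + 1/(7/5) = 2 + 5/7 = 19/7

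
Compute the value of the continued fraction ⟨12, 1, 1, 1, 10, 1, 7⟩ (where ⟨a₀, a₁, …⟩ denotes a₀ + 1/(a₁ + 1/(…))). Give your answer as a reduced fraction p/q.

3506/277

Compute successive convergents:
a_0 = 12: 12/1
a_1 = 1: 13/1
a_2 = 1: 25/2
a_3 = 1: 38/3
a_4 = 10: 405/32
a_5 = 1: 443/35
a_6 = 7: 3506/277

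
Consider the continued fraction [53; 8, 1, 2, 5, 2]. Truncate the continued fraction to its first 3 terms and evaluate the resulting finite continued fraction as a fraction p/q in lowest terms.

478/9

a_0 = 53: 53/1
a_1 = 8: 425/8
a_2 = 1: 478/9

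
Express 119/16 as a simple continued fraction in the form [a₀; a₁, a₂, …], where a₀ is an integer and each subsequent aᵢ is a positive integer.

119 ÷ 16 → quotient 7, remainder 7
16 ÷ 7 → quotient 2, remainder 2
7 ÷ 2 → quotient 3, remainder 1
2 ÷ 1 → quotient 2, remainder 0

[7; 2, 3, 2]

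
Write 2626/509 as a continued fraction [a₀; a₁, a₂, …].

Run the Euclidean algorithm, recording each quotient:
⌊2626/509⌋ = 5, remainder 81
⌊509/81⌋ = 6, remainder 23
⌊81/23⌋ = 3, remainder 12
⌊23/12⌋ = 1, remainder 11
⌊12/11⌋ = 1, remainder 1
⌊11/1⌋ = 11, remainder 0

[5; 6, 3, 1, 1, 11]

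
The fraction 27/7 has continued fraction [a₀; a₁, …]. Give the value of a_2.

6

Repeatedly divide and take the remainder:
27 = 3·7 + 6, so a_0 = 3
7 = 1·6 + 1, so a_1 = 1
6 = 6·1 + 0, so a_2 = 6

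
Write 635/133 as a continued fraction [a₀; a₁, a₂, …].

635 = 4·133 + 103, so a_0 = 4
133 = 1·103 + 30, so a_1 = 1
103 = 3·30 + 13, so a_2 = 3
30 = 2·13 + 4, so a_3 = 2
13 = 3·4 + 1, so a_4 = 3
4 = 4·1 + 0, so a_5 = 4

[4; 1, 3, 2, 3, 4]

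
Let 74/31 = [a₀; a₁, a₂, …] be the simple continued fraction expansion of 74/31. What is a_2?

1

⌊74/31⌋ = 2, remainder 12
⌊31/12⌋ = 2, remainder 7
⌊12/7⌋ = 1, remainder 5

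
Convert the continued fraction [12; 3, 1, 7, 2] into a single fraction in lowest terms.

809/66

Start with 2.
7 + 1/(2/1) = 7 + 1/2 = 15/2
1 + 1/(15/2) = 1 + 2/15 = 17/15
3 + 1/(17/15) = 3 + 15/17 = 66/17
12 + 1/(66/17) = 12 + 17/66 = 809/66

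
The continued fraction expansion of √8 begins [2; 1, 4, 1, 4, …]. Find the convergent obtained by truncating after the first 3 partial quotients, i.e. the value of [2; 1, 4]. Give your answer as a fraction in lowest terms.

14/5

Start with 4.
1 + 1/(4/1) = 1 + 1/4 = 5/4
2 + 1/(5/4) = 2 + 4/5 = 14/5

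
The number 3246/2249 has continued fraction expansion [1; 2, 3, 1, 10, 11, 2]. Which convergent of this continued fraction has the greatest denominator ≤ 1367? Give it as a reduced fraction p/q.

1553/1076

List convergents until the denominator exceeds the bound:
a_0 = 1: 1/1  (≤ bound)
a_1 = 2: 3/2  (≤ bound)
a_2 = 3: 10/7  (≤ bound)
a_3 = 1: 13/9  (≤ bound)
a_4 = 10: 140/97  (≤ bound)
a_5 = 11: 1553/1076  (≤ bound)
a_6 = 2: 3246/2249  (> 1367, stop)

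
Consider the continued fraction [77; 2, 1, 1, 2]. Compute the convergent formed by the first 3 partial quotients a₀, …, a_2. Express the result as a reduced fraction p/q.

Start with 1.
2 + 1/(1/1) = 2 + 1/1 = 3/1
77 + 1/(3/1) = 77 + 1/3 = 232/3

232/3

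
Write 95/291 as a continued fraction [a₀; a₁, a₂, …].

[0; 3, 15, 1, 5]

Repeatedly divide and take the remainder:
95 = 0·291 + 95, so a_0 = 0
291 = 3·95 + 6, so a_1 = 3
95 = 15·6 + 5, so a_2 = 15
6 = 1·5 + 1, so a_3 = 1
5 = 5·1 + 0, so a_4 = 5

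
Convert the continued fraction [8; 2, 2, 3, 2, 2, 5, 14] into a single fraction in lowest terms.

Work from the innermost term outward:
Start with 14.
5 + 1/(14/1) = 5 + 1/14 = 71/14
2 + 1/(71/14) = 2 + 14/71 = 156/71
2 + 1/(156/71) = 2 + 71/156 = 383/156
3 + 1/(383/156) = 3 + 156/383 = 1305/383
2 + 1/(1305/383) = 2 + 383/1305 = 2993/1305
2 + 1/(2993/1305) = 2 + 1305/2993 = 7291/2993
8 + 1/(7291/2993) = 8 + 2993/7291 = 61321/7291

61321/7291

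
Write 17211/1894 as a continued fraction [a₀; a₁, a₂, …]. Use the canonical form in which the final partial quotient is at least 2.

[9; 11, 2, 11, 3, 2]

17211 ÷ 1894 → quotient 9, remainder 165
1894 ÷ 165 → quotient 11, remainder 79
165 ÷ 79 → quotient 2, remainder 7
79 ÷ 7 → quotient 11, remainder 2
7 ÷ 2 → quotient 3, remainder 1
2 ÷ 1 → quotient 2, remainder 0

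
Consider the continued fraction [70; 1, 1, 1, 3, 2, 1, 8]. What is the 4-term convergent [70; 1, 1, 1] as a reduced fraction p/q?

Start with 1.
1 + 1/(1/1) = 1 + 1/1 = 2/1
1 + 1/(2/1) = 1 + 1/2 = 3/2
70 + 1/(3/2) = 70 + 2/3 = 212/3

212/3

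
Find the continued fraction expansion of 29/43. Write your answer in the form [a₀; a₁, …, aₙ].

29 ÷ 43 → quotient 0, remainder 29
43 ÷ 29 → quotient 1, remainder 14
29 ÷ 14 → quotient 2, remainder 1
14 ÷ 1 → quotient 14, remainder 0

[0; 1, 2, 14]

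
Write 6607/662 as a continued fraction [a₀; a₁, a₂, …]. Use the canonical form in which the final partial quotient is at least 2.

[9; 1, 49, 1, 12]

⌊6607/662⌋ = 9, remainder 649
⌊662/649⌋ = 1, remainder 13
⌊649/13⌋ = 49, remainder 12
⌊13/12⌋ = 1, remainder 1
⌊12/1⌋ = 12, remainder 0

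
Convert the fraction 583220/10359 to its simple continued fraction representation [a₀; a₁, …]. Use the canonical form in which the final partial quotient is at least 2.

Repeatedly divide and take the remainder:
583220 ÷ 10359 → quotient 56, remainder 3116
10359 ÷ 3116 → quotient 3, remainder 1011
3116 ÷ 1011 → quotient 3, remainder 83
1011 ÷ 83 → quotient 12, remainder 15
83 ÷ 15 → quotient 5, remainder 8
15 ÷ 8 → quotient 1, remainder 7
8 ÷ 7 → quotient 1, remainder 1
7 ÷ 1 → quotient 7, remainder 0

[56; 3, 3, 12, 5, 1, 1, 7]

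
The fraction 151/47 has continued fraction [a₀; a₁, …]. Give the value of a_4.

3

151 ÷ 47 → quotient 3, remainder 10
47 ÷ 10 → quotient 4, remainder 7
10 ÷ 7 → quotient 1, remainder 3
7 ÷ 3 → quotient 2, remainder 1
3 ÷ 1 → quotient 3, remainder 0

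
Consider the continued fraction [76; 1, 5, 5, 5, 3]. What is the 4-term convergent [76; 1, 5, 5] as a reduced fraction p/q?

2382/31

Start with 5.
5 + 1/(5/1) = 5 + 1/5 = 26/5
1 + 1/(26/5) = 1 + 5/26 = 31/26
76 + 1/(31/26) = 76 + 26/31 = 2382/31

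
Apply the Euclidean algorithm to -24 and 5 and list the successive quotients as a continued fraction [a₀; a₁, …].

[-5; 5]

-24 = -5·5 + 1, so a_0 = -5
5 = 5·1 + 0, so a_1 = 5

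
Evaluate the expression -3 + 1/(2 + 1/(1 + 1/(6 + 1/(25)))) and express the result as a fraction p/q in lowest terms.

-1333/503

Start with 25.
6 + 1/(25/1) = 6 + 1/25 = 151/25
1 + 1/(151/25) = 1 + 25/151 = 176/151
2 + 1/(176/151) = 2 + 151/176 = 503/176
-3 + 1/(503/176) = -3 + 176/503 = -1333/503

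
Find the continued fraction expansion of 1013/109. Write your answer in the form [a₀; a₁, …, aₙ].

1013 = 9·109 + 32, so a_0 = 9
109 = 3·32 + 13, so a_1 = 3
32 = 2·13 + 6, so a_2 = 2
13 = 2·6 + 1, so a_3 = 2
6 = 6·1 + 0, so a_4 = 6

[9; 3, 2, 2, 6]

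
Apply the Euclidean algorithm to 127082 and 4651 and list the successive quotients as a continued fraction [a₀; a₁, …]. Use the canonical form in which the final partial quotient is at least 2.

[27; 3, 11, 15, 9]

127082 ÷ 4651 → quotient 27, remainder 1505
4651 ÷ 1505 → quotient 3, remainder 136
1505 ÷ 136 → quotient 11, remainder 9
136 ÷ 9 → quotient 15, remainder 1
9 ÷ 1 → quotient 9, remainder 0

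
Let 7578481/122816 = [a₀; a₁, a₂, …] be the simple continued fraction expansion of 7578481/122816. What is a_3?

7578481 = 61·122816 + 86705, so a_0 = 61
122816 = 1·86705 + 36111, so a_1 = 1
86705 = 2·36111 + 14483, so a_2 = 2
36111 = 2·14483 + 7145, so a_3 = 2

2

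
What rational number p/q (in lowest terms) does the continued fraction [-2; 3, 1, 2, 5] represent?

-102/59

Start with 5.
2 + 1/(5/1) = 2 + 1/5 = 11/5
1 + 1/(11/5) = 1 + 5/11 = 16/11
3 + 1/(16/11) = 3 + 11/16 = 59/16
-2 + 1/(59/16) = -2 + 16/59 = -102/59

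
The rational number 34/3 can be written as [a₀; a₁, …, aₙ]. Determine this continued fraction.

[11; 3]

34 = 11·3 + 1, so a_0 = 11
3 = 3·1 + 0, so a_1 = 3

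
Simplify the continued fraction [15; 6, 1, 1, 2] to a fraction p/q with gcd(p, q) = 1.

500/33

Build up convergents one term at a time:
a_0 = 15: 15/1
a_1 = 6: 91/6
a_2 = 1: 106/7
a_3 = 1: 197/13
a_4 = 2: 500/33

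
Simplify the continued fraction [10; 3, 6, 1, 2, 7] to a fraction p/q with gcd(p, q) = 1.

4777/463

Build up convergents one term at a time:
a_0 = 10: 10/1
a_1 = 3: 31/3
a_2 = 6: 196/19
a_3 = 1: 227/22
a_4 = 2: 650/63
a_5 = 7: 4777/463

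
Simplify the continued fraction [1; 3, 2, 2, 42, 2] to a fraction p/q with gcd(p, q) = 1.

Work from the innermost term outward:
Start with 2.
42 + 1/(2/1) = 42 + 1/2 = 85/2
2 + 1/(85/2) = 2 + 2/85 = 172/85
2 + 1/(172/85) = 2 + 85/172 = 429/172
3 + 1/(429/172) = 3 + 172/429 = 1459/429
1 + 1/(1459/429) = 1 + 429/1459 = 1888/1459

1888/1459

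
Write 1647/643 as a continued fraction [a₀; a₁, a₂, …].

[2; 1, 1, 3, 1, 1, 3, 11]

1647 ÷ 643 → quotient 2, remainder 361
643 ÷ 361 → quotient 1, remainder 282
361 ÷ 282 → quotient 1, remainder 79
282 ÷ 79 → quotient 3, remainder 45
79 ÷ 45 → quotient 1, remainder 34
45 ÷ 34 → quotient 1, remainder 11
34 ÷ 11 → quotient 3, remainder 1
11 ÷ 1 → quotient 11, remainder 0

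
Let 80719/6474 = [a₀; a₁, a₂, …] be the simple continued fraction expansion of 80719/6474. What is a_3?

80719 = 12·6474 + 3031, so a_0 = 12
6474 = 2·3031 + 412, so a_1 = 2
3031 = 7·412 + 147, so a_2 = 7
412 = 2·147 + 118, so a_3 = 2

2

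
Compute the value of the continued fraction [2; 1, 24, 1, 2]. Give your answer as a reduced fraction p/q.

228/77

a_0 = 2: 2/1
a_1 = 1: 3/1
a_2 = 24: 74/25
a_3 = 1: 77/26
a_4 = 2: 228/77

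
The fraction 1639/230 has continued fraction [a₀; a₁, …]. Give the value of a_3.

1639 = 7·230 + 29, so a_0 = 7
230 = 7·29 + 27, so a_1 = 7
29 = 1·27 + 2, so a_2 = 1
27 = 13·2 + 1, so a_3 = 13

13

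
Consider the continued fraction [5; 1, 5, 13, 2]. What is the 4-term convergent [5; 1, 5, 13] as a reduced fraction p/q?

461/79

Starting at the tail and folding back:
Start with 13.
5 + 1/(13/1) = 5 + 1/13 = 66/13
1 + 1/(66/13) = 1 + 13/66 = 79/66
5 + 1/(79/66) = 5 + 66/79 = 461/79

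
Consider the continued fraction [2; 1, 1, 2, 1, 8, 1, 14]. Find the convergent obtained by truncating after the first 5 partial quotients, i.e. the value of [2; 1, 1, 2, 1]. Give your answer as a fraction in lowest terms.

18/7

Compute successive convergents:
a_0 = 2: 2/1
a_1 = 1: 3/1
a_2 = 1: 5/2
a_3 = 2: 13/5
a_4 = 1: 18/7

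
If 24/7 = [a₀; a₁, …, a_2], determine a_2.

3

Repeatedly divide and take the remainder:
24 = 3·7 + 3, so a_0 = 3
7 = 2·3 + 1, so a_1 = 2
3 = 3·1 + 0, so a_2 = 3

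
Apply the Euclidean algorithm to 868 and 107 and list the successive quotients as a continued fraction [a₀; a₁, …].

[8; 8, 1, 11]

⌊868/107⌋ = 8, remainder 12
⌊107/12⌋ = 8, remainder 11
⌊12/11⌋ = 1, remainder 1
⌊11/1⌋ = 11, remainder 0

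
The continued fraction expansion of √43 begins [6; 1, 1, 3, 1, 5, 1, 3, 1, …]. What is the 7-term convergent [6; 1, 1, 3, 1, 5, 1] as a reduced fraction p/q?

400/61

Use the convergent recurrence hₖ = aₖ·hₖ₋₁ + hₖ₋₂ (and likewise for the denominators kₖ):
a_0 = 6: 6/1
a_1 = 1: 7/1
a_2 = 1: 13/2
a_3 = 3: 46/7
a_4 = 1: 59/9
a_5 = 5: 341/52
a_6 = 1: 400/61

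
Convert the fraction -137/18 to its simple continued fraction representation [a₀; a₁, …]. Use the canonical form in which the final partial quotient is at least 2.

[-8; 2, 1, 1, 3]

Apply division with remainder until the remainder is 0:
⌊-137/18⌋ = -8, remainder 7
⌊18/7⌋ = 2, remainder 4
⌊7/4⌋ = 1, remainder 3
⌊4/3⌋ = 1, remainder 1
⌊3/1⌋ = 3, remainder 0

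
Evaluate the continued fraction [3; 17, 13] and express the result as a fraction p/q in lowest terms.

a_0 = 3: 3/1
a_1 = 17: 52/17
a_2 = 13: 679/222

679/222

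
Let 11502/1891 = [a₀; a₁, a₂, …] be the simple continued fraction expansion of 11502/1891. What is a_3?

11502 = 6·1891 + 156, so a_0 = 6
1891 = 12·156 + 19, so a_1 = 12
156 = 8·19 + 4, so a_2 = 8
19 = 4·4 + 3, so a_3 = 4

4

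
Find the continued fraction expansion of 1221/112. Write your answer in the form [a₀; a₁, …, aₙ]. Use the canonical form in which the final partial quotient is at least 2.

[10; 1, 9, 5, 2]

Run the Euclidean algorithm, recording each quotient:
1221 ÷ 112 → quotient 10, remainder 101
112 ÷ 101 → quotient 1, remainder 11
101 ÷ 11 → quotient 9, remainder 2
11 ÷ 2 → quotient 5, remainder 1
2 ÷ 1 → quotient 2, remainder 0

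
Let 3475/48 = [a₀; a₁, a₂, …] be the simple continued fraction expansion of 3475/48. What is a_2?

3475 = 72·48 + 19, so a_0 = 72
48 = 2·19 + 10, so a_1 = 2
19 = 1·10 + 9, so a_2 = 1

1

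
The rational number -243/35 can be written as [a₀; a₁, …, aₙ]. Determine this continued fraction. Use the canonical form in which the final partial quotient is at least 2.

-243 = -7·35 + 2, so a_0 = -7
35 = 17·2 + 1, so a_1 = 17
2 = 2·1 + 0, so a_2 = 2

[-7; 17, 2]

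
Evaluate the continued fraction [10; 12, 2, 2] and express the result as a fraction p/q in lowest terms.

a_0 = 10: 10/1
a_1 = 12: 121/12
a_2 = 2: 252/25
a_3 = 2: 625/62

625/62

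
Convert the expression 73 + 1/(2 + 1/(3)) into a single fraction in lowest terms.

Starting at the tail and folding back:
Start with 3.
2 + 1/(3/1) = 2 + 1/3 = 7/3
73 + 1/(7/3) = 73 + 3/7 = 514/7

514/7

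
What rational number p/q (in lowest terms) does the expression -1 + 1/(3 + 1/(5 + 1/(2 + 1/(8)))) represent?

-203/296

Work from the innermost term outward:
Start with 8.
2 + 1/(8/1) = 2 + 1/8 = 17/8
5 + 1/(17/8) = 5 + 8/17 = 93/17
3 + 1/(93/17) = 3 + 17/93 = 296/93
-1 + 1/(296/93) = -1 + 93/296 = -203/296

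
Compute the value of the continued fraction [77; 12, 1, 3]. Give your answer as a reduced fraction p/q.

a_0 = 77: 77/1
a_1 = 12: 925/12
a_2 = 1: 1002/13
a_3 = 3: 3931/51

3931/51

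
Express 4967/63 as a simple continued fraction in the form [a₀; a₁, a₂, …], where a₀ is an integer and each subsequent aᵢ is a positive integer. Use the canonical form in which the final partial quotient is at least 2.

[78; 1, 5, 3, 3]

4967 ÷ 63 → quotient 78, remainder 53
63 ÷ 53 → quotient 1, remainder 10
53 ÷ 10 → quotient 5, remainder 3
10 ÷ 3 → quotient 3, remainder 1
3 ÷ 1 → quotient 3, remainder 0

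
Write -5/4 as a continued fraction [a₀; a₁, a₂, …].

Run the Euclidean algorithm, recording each quotient:
-5 ÷ 4 → quotient -2, remainder 3
4 ÷ 3 → quotient 1, remainder 1
3 ÷ 1 → quotient 3, remainder 0

[-2; 1, 3]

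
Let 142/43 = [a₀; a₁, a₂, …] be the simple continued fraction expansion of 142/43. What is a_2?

142 = 3·43 + 13, so a_0 = 3
43 = 3·13 + 4, so a_1 = 3
13 = 3·4 + 1, so a_2 = 3

3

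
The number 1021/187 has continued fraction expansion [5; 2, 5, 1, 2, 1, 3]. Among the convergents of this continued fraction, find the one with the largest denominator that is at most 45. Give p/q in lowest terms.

List convergents until the denominator exceeds the bound:
a_0 = 5: 5/1  (≤ bound)
a_1 = 2: 11/2  (≤ bound)
a_2 = 5: 60/11  (≤ bound)
a_3 = 1: 71/13  (≤ bound)
a_4 = 2: 202/37  (≤ bound)
a_5 = 1: 273/50  (> 45, stop)

202/37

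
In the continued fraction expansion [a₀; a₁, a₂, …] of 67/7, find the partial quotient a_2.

1

67 ÷ 7 → quotient 9, remainder 4
7 ÷ 4 → quotient 1, remainder 3
4 ÷ 3 → quotient 1, remainder 1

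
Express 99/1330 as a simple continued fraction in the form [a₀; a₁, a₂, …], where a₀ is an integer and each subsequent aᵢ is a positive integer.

[0; 13, 2, 3, 3, 4]

Apply division with remainder until the remainder is 0:
99 = 0·1330 + 99, so a_0 = 0
1330 = 13·99 + 43, so a_1 = 13
99 = 2·43 + 13, so a_2 = 2
43 = 3·13 + 4, so a_3 = 3
13 = 3·4 + 1, so a_4 = 3
4 = 4·1 + 0, so a_5 = 4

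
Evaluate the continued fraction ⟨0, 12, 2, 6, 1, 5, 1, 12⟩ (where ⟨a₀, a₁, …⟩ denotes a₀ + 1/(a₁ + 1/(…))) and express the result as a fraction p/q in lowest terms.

Start with 12.
1 + 1/(12/1) = 1 + 1/12 = 13/12
5 + 1/(13/12) = 5 + 12/13 = 77/13
1 + 1/(77/13) = 1 + 13/77 = 90/77
6 + 1/(90/77) = 6 + 77/90 = 617/90
2 + 1/(617/90) = 2 + 90/617 = 1324/617
12 + 1/(1324/617) = 12 + 617/1324 = 16505/1324
0 + 1/(16505/1324) = 0 + 1324/16505 = 1324/16505

1324/16505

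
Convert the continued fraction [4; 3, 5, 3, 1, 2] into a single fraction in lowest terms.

798/185

Start with 2.
1 + 1/(2/1) = 1 + 1/2 = 3/2
3 + 1/(3/2) = 3 + 2/3 = 11/3
5 + 1/(11/3) = 5 + 3/11 = 58/11
3 + 1/(58/11) = 3 + 11/58 = 185/58
4 + 1/(185/58) = 4 + 58/185 = 798/185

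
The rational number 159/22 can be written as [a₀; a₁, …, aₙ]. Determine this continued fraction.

[7; 4, 2, 2]

⌊159/22⌋ = 7, remainder 5
⌊22/5⌋ = 4, remainder 2
⌊5/2⌋ = 2, remainder 1
⌊2/1⌋ = 2, remainder 0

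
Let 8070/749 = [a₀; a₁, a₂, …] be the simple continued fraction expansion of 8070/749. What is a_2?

Repeatedly divide and take the remainder:
8070 ÷ 749 → quotient 10, remainder 580
749 ÷ 580 → quotient 1, remainder 169
580 ÷ 169 → quotient 3, remainder 73

3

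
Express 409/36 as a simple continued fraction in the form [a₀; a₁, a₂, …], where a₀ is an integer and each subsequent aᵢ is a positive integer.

Apply division with remainder until the remainder is 0:
409 ÷ 36 → quotient 11, remainder 13
36 ÷ 13 → quotient 2, remainder 10
13 ÷ 10 → quotient 1, remainder 3
10 ÷ 3 → quotient 3, remainder 1
3 ÷ 1 → quotient 3, remainder 0

[11; 2, 1, 3, 3]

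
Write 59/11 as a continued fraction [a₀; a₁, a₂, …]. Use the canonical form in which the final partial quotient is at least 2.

[5; 2, 1, 3]

59 ÷ 11 → quotient 5, remainder 4
11 ÷ 4 → quotient 2, remainder 3
4 ÷ 3 → quotient 1, remainder 1
3 ÷ 1 → quotient 3, remainder 0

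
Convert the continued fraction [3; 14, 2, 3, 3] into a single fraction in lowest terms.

1019/332

a_0 = 3: 3/1
a_1 = 14: 43/14
a_2 = 2: 89/29
a_3 = 3: 310/101
a_4 = 3: 1019/332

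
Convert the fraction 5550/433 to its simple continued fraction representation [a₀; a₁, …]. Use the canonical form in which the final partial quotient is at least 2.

[12; 1, 4, 2, 12, 1, 2]

5550 ÷ 433 → quotient 12, remainder 354
433 ÷ 354 → quotient 1, remainder 79
354 ÷ 79 → quotient 4, remainder 38
79 ÷ 38 → quotient 2, remainder 3
38 ÷ 3 → quotient 12, remainder 2
3 ÷ 2 → quotient 1, remainder 1
2 ÷ 1 → quotient 2, remainder 0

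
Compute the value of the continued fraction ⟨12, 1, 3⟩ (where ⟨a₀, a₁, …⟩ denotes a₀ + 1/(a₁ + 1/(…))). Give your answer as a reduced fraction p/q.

51/4

Compute successive convergents:
a_0 = 12: 12/1
a_1 = 1: 13/1
a_2 = 3: 51/4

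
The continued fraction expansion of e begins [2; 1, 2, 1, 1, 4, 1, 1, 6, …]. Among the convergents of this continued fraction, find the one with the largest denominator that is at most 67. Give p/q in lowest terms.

106/39

a_0 = 2: 2/1  (≤ bound)
a_1 = 1: 3/1  (≤ bound)
a_2 = 2: 8/3  (≤ bound)
a_3 = 1: 11/4  (≤ bound)
a_4 = 1: 19/7  (≤ bound)
a_5 = 4: 87/32  (≤ bound)
a_6 = 1: 106/39  (≤ bound)
a_7 = 1: 193/71  (> 67, stop)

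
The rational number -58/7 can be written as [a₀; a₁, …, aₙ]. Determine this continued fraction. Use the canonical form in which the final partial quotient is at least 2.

Repeatedly divide and take the remainder:
⌊-58/7⌋ = -9, remainder 5
⌊7/5⌋ = 1, remainder 2
⌊5/2⌋ = 2, remainder 1
⌊2/1⌋ = 2, remainder 0

[-9; 1, 2, 2]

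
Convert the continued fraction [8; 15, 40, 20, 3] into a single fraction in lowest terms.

a_0 = 8: 8/1
a_1 = 15: 121/15
a_2 = 40: 4848/601
a_3 = 20: 97081/12035
a_4 = 3: 296091/36706

296091/36706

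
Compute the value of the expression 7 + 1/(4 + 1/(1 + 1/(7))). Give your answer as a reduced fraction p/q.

281/39

Start with 7.
1 + 1/(7/1) = 1 + 1/7 = 8/7
4 + 1/(8/7) = 4 + 7/8 = 39/8
7 + 1/(39/8) = 7 + 8/39 = 281/39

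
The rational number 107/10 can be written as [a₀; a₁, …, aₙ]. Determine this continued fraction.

[10; 1, 2, 3]

Repeatedly divide and take the remainder:
107 = 10·10 + 7, so a_0 = 10
10 = 1·7 + 3, so a_1 = 1
7 = 2·3 + 1, so a_2 = 2
3 = 3·1 + 0, so a_3 = 3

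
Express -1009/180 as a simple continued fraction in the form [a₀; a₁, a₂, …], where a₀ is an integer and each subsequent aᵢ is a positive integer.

[-6; 2, 1, 1, 6, 1, 1, 2]

-1009 ÷ 180 → quotient -6, remainder 71
180 ÷ 71 → quotient 2, remainder 38
71 ÷ 38 → quotient 1, remainder 33
38 ÷ 33 → quotient 1, remainder 5
33 ÷ 5 → quotient 6, remainder 3
5 ÷ 3 → quotient 1, remainder 2
3 ÷ 2 → quotient 1, remainder 1
2 ÷ 1 → quotient 2, remainder 0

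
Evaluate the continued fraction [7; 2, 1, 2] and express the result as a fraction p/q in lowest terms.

Collapse the nested fraction from the inside out:
Start with 2.
1 + 1/(2/1) = 1 + 1/2 = 3/2
2 + 1/(3/2) = 2 + 2/3 = 8/3
7 + 1/(8/3) = 7 + 3/8 = 59/8

59/8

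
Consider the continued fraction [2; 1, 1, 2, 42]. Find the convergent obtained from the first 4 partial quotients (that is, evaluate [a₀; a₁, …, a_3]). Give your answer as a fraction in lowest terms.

a_0 = 2: 2/1
a_1 = 1: 3/1
a_2 = 1: 5/2
a_3 = 2: 13/5

13/5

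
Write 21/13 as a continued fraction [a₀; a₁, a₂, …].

Repeatedly divide and take the remainder:
⌊21/13⌋ = 1, remainder 8
⌊13/8⌋ = 1, remainder 5
⌊8/5⌋ = 1, remainder 3
⌊5/3⌋ = 1, remainder 2
⌊3/2⌋ = 1, remainder 1
⌊2/1⌋ = 2, remainder 0

[1; 1, 1, 1, 1, 2]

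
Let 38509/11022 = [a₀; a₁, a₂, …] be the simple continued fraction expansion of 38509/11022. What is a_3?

38509 ÷ 11022 → quotient 3, remainder 5443
11022 ÷ 5443 → quotient 2, remainder 136
5443 ÷ 136 → quotient 40, remainder 3
136 ÷ 3 → quotient 45, remainder 1

45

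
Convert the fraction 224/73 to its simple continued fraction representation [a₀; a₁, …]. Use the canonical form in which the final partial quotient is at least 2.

[3; 14, 1, 1, 2]

Run the Euclidean algorithm, recording each quotient:
224 = 3·73 + 5, so a_0 = 3
73 = 14·5 + 3, so a_1 = 14
5 = 1·3 + 2, so a_2 = 1
3 = 1·2 + 1, so a_3 = 1
2 = 2·1 + 0, so a_4 = 2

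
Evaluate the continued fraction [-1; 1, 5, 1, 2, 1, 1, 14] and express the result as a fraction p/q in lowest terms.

-102/685

Use the convergent recurrence hₖ = aₖ·hₖ₋₁ + hₖ₋₂ (and likewise for the denominators kₖ):
a_0 = -1: -1/1
a_1 = 1: 0/1
a_2 = 5: -1/6
a_3 = 1: -1/7
a_4 = 2: -3/20
a_5 = 1: -4/27
a_6 = 1: -7/47
a_7 = 14: -102/685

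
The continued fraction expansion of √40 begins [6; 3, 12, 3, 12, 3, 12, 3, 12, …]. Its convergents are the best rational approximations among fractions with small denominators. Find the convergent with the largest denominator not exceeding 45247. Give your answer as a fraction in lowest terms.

a_0 = 6: 6/1  (≤ bound)
a_1 = 3: 19/3  (≤ bound)
a_2 = 12: 234/37  (≤ bound)
a_3 = 3: 721/114  (≤ bound)
a_4 = 12: 8886/1405  (≤ bound)
a_5 = 3: 27379/4329  (≤ bound)
a_6 = 12: 337434/53353  (> 45247, stop)

27379/4329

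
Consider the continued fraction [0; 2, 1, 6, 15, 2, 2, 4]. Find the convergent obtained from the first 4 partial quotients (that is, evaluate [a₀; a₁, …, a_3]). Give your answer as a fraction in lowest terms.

Start with 6.
1 + 1/(6/1) = 1 + 1/6 = 7/6
2 + 1/(7/6) = 2 + 6/7 = 20/7
0 + 1/(20/7) = 0 + 7/20 = 7/20

7/20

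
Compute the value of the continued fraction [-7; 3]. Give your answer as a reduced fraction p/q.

a_0 = -7: -7/1
a_1 = 3: -20/3

-20/3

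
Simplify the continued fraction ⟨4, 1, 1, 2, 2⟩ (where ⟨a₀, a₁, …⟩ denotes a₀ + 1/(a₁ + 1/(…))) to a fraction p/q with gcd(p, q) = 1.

Start with 2.
2 + 1/(2/1) = 2 + 1/2 = 5/2
1 + 1/(5/2) = 1 + 2/5 = 7/5
1 + 1/(7/5) = 1 + 5/7 = 12/7
4 + 1/(12/7) = 4 + 7/12 = 55/12

55/12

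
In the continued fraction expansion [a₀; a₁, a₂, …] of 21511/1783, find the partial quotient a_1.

15

⌊21511/1783⌋ = 12, remainder 115
⌊1783/115⌋ = 15, remainder 58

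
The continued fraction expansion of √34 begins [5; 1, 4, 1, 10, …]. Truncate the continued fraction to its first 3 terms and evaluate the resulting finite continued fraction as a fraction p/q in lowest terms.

29/5

Start with 4.
1 + 1/(4/1) = 1 + 1/4 = 5/4
5 + 1/(5/4) = 5 + 4/5 = 29/5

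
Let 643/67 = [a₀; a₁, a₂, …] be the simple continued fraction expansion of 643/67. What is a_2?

643 ÷ 67 → quotient 9, remainder 40
67 ÷ 40 → quotient 1, remainder 27
40 ÷ 27 → quotient 1, remainder 13

1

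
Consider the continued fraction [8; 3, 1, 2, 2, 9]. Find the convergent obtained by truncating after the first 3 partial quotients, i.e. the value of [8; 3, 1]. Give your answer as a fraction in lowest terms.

33/4

a_0 = 8: 8/1
a_1 = 3: 25/3
a_2 = 1: 33/4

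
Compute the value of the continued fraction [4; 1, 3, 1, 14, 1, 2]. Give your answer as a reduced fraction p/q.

1113/232

a_0 = 4: 4/1
a_1 = 1: 5/1
a_2 = 3: 19/4
a_3 = 1: 24/5
a_4 = 14: 355/74
a_5 = 1: 379/79
a_6 = 2: 1113/232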